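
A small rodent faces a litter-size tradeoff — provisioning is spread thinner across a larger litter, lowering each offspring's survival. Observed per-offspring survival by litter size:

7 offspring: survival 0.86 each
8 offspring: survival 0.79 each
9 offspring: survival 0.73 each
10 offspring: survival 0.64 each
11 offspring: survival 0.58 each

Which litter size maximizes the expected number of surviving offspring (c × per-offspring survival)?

9

Expected surviving offspring = c × s(c):
  c=7: 7 × 0.86 = 6.020
  c=8: 8 × 0.79 = 6.320
  c=9: 9 × 0.73 = 6.570
  c=10: 10 × 0.64 = 6.400
  c=11: 11 × 0.58 = 6.380
Maximum at c = 9 (6.570 surviving offspring).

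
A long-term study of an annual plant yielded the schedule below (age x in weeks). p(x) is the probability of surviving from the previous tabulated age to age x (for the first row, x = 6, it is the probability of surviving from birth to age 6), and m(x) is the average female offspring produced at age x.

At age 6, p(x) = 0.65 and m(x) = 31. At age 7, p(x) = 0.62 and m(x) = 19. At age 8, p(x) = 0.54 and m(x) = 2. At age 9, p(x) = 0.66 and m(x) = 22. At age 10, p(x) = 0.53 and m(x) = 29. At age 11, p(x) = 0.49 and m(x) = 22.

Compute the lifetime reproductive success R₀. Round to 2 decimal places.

Survivorship from birth: l_x = p_6·p_7·…·p_x.
  l_6 = 0.65000
  l_7 = 0.40300
  l_8 = 0.21762
  l_9 = 0.14363
  l_10 = 0.07612
  l_11 = 0.03730
R₀ = Σ l_x m(x):
  age 6: 0.65000 × 31 = 20.1500
  age 7: 0.40300 × 19 = 7.6570
  age 8: 0.21762 × 2 = 0.4352
  age 9: 0.14363 × 22 = 3.1599
  age 10: 0.07612 × 29 = 2.2075
  age 11: 0.03730 × 22 = 0.8206
R₀ = 20.1500 + 7.6570 + 0.4352 + 3.1599 + 2.2075 + 0.8206 = 34.4302

34.43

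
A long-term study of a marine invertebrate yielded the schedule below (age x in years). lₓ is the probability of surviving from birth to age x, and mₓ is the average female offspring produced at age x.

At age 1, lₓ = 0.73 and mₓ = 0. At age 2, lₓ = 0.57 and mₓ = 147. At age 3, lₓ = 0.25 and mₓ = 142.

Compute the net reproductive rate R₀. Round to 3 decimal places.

119.290

R₀ = Σ lₓ mₓ:
  age 1: 0.73 × 0 = 0.0000
  age 2: 0.57 × 147 = 83.7900
  age 3: 0.25 × 142 = 35.5000
R₀ = 0.0000 + 83.7900 + 35.5000 = 119.2900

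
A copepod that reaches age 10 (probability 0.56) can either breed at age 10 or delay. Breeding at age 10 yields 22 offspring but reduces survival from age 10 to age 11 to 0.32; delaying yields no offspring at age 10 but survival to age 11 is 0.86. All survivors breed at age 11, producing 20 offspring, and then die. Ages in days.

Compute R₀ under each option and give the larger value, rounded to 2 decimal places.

15.90

breed at age 10: R₀ = 0.56 × (22 + 0.32 × 20) = 0.56 × 28.4000 = 15.9040
delay to age 11: R₀ = 0.56 × (0.86 × 20) = 0.56 × 17.2000 = 9.6320
Higher: breed at age 10 (15.9040).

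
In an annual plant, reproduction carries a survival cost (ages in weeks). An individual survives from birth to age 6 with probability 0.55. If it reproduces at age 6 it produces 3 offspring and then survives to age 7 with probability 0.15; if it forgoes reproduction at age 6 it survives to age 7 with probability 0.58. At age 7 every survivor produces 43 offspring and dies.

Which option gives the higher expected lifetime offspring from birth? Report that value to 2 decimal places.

breed at age 6: R₀ = 0.55 × (3 + 0.15 × 43) = 0.55 × 9.4500 = 5.1975
delay to age 7: R₀ = 0.55 × (0.58 × 43) = 0.55 × 24.9400 = 13.7170
Higher: delay to age 7 (13.7170).

13.72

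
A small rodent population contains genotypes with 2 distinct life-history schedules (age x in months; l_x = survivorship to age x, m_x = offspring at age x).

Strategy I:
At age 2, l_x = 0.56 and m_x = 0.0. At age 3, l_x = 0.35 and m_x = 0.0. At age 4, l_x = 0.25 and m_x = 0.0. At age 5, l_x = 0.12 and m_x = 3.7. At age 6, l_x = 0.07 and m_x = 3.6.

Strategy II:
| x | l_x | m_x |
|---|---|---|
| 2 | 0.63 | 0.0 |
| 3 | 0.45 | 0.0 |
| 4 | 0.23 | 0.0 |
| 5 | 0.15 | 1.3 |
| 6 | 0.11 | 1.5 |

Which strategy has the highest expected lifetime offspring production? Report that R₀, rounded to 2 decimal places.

0.70

Strategy I: R₀ = 0.56×0.0 + 0.35×0.0 + 0.25×0.0 + 0.12×3.7 + 0.07×3.6 = 0.6960
Strategy II: R₀ = 0.63×0.0 + 0.45×0.0 + 0.23×0.0 + 0.15×1.3 + 0.11×1.5 = 0.3600
Highest R₀: strategy I with 0.6960.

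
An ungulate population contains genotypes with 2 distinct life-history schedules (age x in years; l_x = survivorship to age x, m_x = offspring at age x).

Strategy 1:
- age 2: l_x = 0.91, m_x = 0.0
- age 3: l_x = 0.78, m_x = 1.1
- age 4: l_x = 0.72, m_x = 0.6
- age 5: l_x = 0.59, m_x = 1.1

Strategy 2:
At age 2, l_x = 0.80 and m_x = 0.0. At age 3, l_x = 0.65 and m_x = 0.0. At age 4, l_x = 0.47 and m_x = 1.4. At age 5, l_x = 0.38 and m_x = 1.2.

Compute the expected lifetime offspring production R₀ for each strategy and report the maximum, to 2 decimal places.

1.94

Strategy 1: R₀ = 0.91×0.0 + 0.78×1.1 + 0.72×0.6 + 0.59×1.1 = 1.9390
Strategy 2: R₀ = 0.80×0.0 + 0.65×0.0 + 0.47×1.4 + 0.38×1.2 = 1.1140
Highest R₀: strategy 1 with 1.9390.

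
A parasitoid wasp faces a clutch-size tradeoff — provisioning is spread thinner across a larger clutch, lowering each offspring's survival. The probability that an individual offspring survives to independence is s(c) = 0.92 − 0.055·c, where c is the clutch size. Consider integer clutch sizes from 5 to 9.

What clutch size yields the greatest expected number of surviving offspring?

8

Expected surviving offspring = c × s(c):
  c=5: 5 × 0.645 = 3.225
  c=6: 6 × 0.590 = 3.540
  c=7: 7 × 0.535 = 3.745
  c=8: 8 × 0.480 = 3.840
  c=9: 9 × 0.425 = 3.825
Maximum at c = 8 (3.840 surviving offspring).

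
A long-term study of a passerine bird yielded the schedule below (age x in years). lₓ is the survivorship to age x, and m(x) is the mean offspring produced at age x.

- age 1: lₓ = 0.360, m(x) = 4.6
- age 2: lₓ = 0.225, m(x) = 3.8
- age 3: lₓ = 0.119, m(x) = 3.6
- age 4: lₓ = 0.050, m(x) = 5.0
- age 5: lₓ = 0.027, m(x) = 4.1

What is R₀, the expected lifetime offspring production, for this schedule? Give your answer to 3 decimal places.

R₀ = Σ lₓ m(x):
  age 1: 0.360 × 4.6 = 1.6560
  age 2: 0.225 × 3.8 = 0.8550
  age 3: 0.119 × 3.6 = 0.4284
  age 4: 0.050 × 5.0 = 0.2500
  age 5: 0.027 × 4.1 = 0.1107
R₀ = 1.6560 + 0.8550 + 0.4284 + 0.2500 + 0.1107 = 3.3001

3.300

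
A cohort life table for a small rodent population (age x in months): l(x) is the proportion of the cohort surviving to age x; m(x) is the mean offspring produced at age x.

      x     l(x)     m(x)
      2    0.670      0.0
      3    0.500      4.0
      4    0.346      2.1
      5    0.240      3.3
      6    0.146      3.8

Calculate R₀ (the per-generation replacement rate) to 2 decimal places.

R₀ = Σ l(x) m(x):
  age 2: 0.670 × 0.0 = 0.0000
  age 3: 0.500 × 4.0 = 2.0000
  age 4: 0.346 × 2.1 = 0.7266
  age 5: 0.240 × 3.3 = 0.7920
  age 6: 0.146 × 3.8 = 0.5548
R₀ = 0.0000 + 2.0000 + 0.7266 + 0.7920 + 0.5548 = 4.0734

4.07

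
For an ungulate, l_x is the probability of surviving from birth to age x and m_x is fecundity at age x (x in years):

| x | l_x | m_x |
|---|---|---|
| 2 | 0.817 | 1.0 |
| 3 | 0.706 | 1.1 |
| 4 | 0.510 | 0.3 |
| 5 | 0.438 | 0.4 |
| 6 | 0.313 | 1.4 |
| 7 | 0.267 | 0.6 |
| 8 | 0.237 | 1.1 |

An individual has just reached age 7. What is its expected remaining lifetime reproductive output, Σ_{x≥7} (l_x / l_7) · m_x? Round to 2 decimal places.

1.58

l_7 = 0.267. Conditional survival from age 7 to x is l_x / l_7.
  x=7: (0.267/0.267) × 0.6 = 0.6000
  x=8: (0.237/0.267) × 1.1 = 0.9764
Sum = 0.6000 + 0.9764 = 1.5764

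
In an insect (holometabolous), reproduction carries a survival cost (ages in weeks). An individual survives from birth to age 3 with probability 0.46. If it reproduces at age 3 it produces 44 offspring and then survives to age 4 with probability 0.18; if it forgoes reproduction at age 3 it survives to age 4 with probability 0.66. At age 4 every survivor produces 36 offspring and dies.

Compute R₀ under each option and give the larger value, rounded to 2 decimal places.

breed at age 3: R₀ = 0.46 × (44 + 0.18 × 36) = 0.46 × 50.4800 = 23.2208
delay to age 4: R₀ = 0.46 × (0.66 × 36) = 0.46 × 23.7600 = 10.9296
Higher: breed at age 3 (23.2208).

23.22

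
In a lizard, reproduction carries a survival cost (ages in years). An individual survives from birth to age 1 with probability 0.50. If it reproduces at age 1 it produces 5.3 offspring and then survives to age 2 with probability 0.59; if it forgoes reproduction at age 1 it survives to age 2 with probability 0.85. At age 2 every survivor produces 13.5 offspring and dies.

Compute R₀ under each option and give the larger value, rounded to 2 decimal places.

6.63

breed at age 1: R₀ = 0.50 × (5.3 + 0.59 × 13.5) = 0.50 × 13.2650 = 6.6325
delay to age 2: R₀ = 0.50 × (0.85 × 13.5) = 0.50 × 11.4750 = 5.7375
Higher: breed at age 1 (6.6325).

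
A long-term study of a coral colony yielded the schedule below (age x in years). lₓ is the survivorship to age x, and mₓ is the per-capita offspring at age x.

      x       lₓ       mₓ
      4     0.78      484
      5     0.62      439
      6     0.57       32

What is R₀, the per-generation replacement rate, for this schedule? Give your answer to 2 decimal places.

R₀ = Σ lₓ mₓ:
  age 4: 0.78 × 484 = 377.5200
  age 5: 0.62 × 439 = 272.1800
  age 6: 0.57 × 32 = 18.2400
R₀ = 377.5200 + 272.1800 + 18.2400 = 667.9400

667.94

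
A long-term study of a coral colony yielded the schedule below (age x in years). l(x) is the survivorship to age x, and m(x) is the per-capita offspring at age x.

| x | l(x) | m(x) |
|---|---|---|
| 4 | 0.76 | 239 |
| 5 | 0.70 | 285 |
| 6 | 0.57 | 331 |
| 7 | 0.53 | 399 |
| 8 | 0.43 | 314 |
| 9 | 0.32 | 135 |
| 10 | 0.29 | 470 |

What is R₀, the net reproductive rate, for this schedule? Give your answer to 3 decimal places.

R₀ = Σ l(x) m(x):
  age 4: 0.76 × 239 = 181.6400
  age 5: 0.70 × 285 = 199.5000
  age 6: 0.57 × 331 = 188.6700
  age 7: 0.53 × 399 = 211.4700
  age 8: 0.43 × 314 = 135.0200
  age 9: 0.32 × 135 = 43.2000
  age 10: 0.29 × 470 = 136.3000
R₀ = 181.6400 + 199.5000 + 188.6700 + 211.4700 + 135.0200 + 43.2000 + 136.3000 = 1095.8000

1095.800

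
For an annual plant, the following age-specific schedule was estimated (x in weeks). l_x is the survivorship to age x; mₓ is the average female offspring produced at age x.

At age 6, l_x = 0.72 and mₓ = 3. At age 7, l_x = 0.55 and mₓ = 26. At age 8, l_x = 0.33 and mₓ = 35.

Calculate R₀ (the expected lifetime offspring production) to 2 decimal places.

28.01

R₀ = Σ l_x mₓ:
  age 6: 0.72 × 3 = 2.1600
  age 7: 0.55 × 26 = 14.3000
  age 8: 0.33 × 35 = 11.5500
R₀ = 2.1600 + 14.3000 + 11.5500 = 28.0100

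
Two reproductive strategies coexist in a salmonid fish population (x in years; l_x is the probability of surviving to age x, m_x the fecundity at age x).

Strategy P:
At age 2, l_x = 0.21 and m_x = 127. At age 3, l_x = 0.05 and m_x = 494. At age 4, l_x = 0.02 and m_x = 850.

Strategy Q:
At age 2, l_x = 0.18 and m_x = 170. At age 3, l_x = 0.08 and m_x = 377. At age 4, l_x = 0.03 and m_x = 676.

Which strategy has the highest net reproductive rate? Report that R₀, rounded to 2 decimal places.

81.04

Strategy P: R₀ = 0.21×127 + 0.05×494 + 0.02×850 = 68.3700
Strategy Q: R₀ = 0.18×170 + 0.08×377 + 0.03×676 = 81.0400
Highest R₀: strategy Q with 81.0400.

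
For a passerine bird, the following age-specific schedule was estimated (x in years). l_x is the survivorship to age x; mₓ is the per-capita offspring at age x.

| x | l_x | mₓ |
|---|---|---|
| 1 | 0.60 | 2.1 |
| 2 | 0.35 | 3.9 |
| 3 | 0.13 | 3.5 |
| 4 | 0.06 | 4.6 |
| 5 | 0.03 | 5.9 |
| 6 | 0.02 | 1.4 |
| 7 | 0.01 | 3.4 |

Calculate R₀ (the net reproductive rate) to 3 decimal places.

3.595

R₀ = Σ l_x mₓ:
  age 1: 0.60 × 2.1 = 1.2600
  age 2: 0.35 × 3.9 = 1.3650
  age 3: 0.13 × 3.5 = 0.4550
  age 4: 0.06 × 4.6 = 0.2760
  age 5: 0.03 × 5.9 = 0.1770
  age 6: 0.02 × 1.4 = 0.0280
  age 7: 0.01 × 3.4 = 0.0340
R₀ = 1.2600 + 1.3650 + 0.4550 + 0.2760 + 0.1770 + 0.0280 + 0.0340 = 3.5950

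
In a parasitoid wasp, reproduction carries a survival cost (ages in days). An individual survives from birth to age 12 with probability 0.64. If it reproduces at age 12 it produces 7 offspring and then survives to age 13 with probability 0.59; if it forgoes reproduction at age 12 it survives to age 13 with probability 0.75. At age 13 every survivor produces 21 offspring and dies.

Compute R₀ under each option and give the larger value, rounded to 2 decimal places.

12.41

breed at age 12: R₀ = 0.64 × (7 + 0.59 × 21) = 0.64 × 19.3900 = 12.4096
delay to age 13: R₀ = 0.64 × (0.75 × 21) = 0.64 × 15.7500 = 10.0800
Higher: breed at age 12 (12.4096).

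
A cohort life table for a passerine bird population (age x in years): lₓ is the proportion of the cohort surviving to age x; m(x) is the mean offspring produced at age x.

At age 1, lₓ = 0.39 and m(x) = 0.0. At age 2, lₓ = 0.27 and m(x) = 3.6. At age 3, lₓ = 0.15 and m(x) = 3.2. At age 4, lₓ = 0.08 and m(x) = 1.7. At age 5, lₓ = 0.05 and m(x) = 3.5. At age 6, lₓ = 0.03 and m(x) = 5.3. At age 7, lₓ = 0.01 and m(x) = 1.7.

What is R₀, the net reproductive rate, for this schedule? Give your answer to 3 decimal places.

1.939

R₀ = Σ lₓ m(x):
  age 1: 0.39 × 0.0 = 0.0000
  age 2: 0.27 × 3.6 = 0.9720
  age 3: 0.15 × 3.2 = 0.4800
  age 4: 0.08 × 1.7 = 0.1360
  age 5: 0.05 × 3.5 = 0.1750
  age 6: 0.03 × 5.3 = 0.1590
  age 7: 0.01 × 1.7 = 0.0170
R₀ = 0.0000 + 0.9720 + 0.4800 + 0.1360 + 0.1750 + 0.1590 + 0.0170 = 1.9390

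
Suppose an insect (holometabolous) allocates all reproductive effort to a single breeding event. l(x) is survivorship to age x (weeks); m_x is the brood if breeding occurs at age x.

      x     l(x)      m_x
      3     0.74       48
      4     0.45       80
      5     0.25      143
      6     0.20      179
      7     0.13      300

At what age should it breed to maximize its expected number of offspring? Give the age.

Expected offspring if breeding at age x = l(x) × m_x:
  age 3: 0.74 × 48 = 35.520
  age 4: 0.45 × 80 = 36.000
  age 5: 0.25 × 143 = 35.750
  age 6: 0.20 × 179 = 35.800
  age 7: 0.13 × 300 = 39.000
Maximum at age 7 (39.000).

7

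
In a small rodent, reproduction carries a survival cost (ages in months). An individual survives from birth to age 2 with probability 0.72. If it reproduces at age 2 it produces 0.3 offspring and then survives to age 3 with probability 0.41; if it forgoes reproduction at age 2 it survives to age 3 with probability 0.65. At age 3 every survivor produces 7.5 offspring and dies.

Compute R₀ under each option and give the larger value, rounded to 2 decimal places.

3.51

breed at age 2: R₀ = 0.72 × (0.3 + 0.41 × 7.5) = 0.72 × 3.3750 = 2.4300
delay to age 3: R₀ = 0.72 × (0.65 × 7.5) = 0.72 × 4.8750 = 3.5100
Higher: delay to age 3 (3.5100).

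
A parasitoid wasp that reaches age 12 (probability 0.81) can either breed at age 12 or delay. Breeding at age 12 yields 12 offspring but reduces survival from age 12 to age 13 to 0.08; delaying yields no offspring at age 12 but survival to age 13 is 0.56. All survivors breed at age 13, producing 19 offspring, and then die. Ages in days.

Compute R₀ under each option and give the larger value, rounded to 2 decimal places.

breed at age 12: R₀ = 0.81 × (12 + 0.08 × 19) = 0.81 × 13.5200 = 10.9512
delay to age 13: R₀ = 0.81 × (0.56 × 19) = 0.81 × 10.6400 = 8.6184
Higher: breed at age 12 (10.9512).

10.95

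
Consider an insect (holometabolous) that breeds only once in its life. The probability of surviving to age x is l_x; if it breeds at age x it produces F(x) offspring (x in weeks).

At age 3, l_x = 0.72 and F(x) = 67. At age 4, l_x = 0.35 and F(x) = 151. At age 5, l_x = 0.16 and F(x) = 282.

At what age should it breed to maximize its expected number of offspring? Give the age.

4

Expected offspring if breeding at age x = l_x × F(x):
  age 3: 0.72 × 67 = 48.240
  age 4: 0.35 × 151 = 52.850
  age 5: 0.16 × 282 = 45.120
Maximum at age 4 (52.850).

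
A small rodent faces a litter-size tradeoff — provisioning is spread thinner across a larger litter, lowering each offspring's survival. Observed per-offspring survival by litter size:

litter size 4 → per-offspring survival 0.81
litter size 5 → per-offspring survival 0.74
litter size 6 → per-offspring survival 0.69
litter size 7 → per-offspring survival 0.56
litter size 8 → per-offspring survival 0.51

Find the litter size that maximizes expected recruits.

6

Expected recruits = c × s(c):
  c=4: 4 × 0.81 = 3.240
  c=5: 5 × 0.74 = 3.700
  c=6: 6 × 0.69 = 4.140
  c=7: 7 × 0.56 = 3.920
  c=8: 8 × 0.51 = 4.080
Maximum at c = 6 (4.140 recruits).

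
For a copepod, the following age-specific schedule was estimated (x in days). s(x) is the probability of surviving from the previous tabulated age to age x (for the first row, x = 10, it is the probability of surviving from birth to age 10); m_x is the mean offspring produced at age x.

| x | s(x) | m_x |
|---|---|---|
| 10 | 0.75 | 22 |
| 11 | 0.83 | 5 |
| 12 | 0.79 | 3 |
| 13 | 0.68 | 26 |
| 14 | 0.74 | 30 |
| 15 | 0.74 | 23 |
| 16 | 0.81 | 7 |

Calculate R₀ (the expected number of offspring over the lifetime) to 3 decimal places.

42.456

Survivorship from birth: l_x = s_10·s_11·…·s_x.
  l_10 = 0.75000
  l_11 = 0.62250
  l_12 = 0.49177
  l_13 = 0.33441
  l_14 = 0.24746
  l_15 = 0.18312
  l_16 = 0.14833
R₀ = Σ l_x m_x:
  age 10: 0.75000 × 22 = 16.5000
  age 11: 0.62250 × 5 = 3.1125
  age 12: 0.49177 × 3 = 1.4753
  age 13: 0.33441 × 26 = 8.6947
  age 14: 0.24746 × 30 = 7.4238
  age 15: 0.18312 × 23 = 4.2118
  age 16: 0.14833 × 7 = 1.0383
R₀ = 16.5000 + 3.1125 + 1.4753 + 8.6947 + 7.4238 + 4.2118 + 1.0383 = 42.4563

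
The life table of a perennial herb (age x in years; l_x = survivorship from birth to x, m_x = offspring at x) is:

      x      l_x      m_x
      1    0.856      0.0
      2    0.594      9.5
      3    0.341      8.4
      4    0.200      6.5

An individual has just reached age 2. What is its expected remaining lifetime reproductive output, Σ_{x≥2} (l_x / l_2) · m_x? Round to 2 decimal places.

l_2 = 0.594. Conditional survival from age 2 to x is l_x / l_2.
  x=2: (0.594/0.594) × 9.5 = 9.5000
  x=3: (0.341/0.594) × 8.4 = 4.8222
  x=4: (0.200/0.594) × 6.5 = 2.1886
Sum = 9.5000 + 4.8222 + 2.1886 = 16.5108

16.51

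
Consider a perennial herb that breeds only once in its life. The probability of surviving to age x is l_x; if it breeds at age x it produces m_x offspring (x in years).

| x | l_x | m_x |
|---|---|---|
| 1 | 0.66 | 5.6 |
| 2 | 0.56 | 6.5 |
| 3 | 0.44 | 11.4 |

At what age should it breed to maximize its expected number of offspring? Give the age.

Expected offspring if breeding at age x = l_x × m_x:
  age 1: 0.66 × 5.6 = 3.696
  age 2: 0.56 × 6.5 = 3.640
  age 3: 0.44 × 11.4 = 5.016
Maximum at age 3 (5.016).

3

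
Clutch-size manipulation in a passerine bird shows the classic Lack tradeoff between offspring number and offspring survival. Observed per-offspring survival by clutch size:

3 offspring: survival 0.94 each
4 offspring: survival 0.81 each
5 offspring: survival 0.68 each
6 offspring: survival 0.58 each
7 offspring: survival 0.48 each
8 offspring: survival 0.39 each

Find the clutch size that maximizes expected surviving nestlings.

Expected surviving nestlings = c × s(c):
  c=3: 3 × 0.94 = 2.820
  c=4: 4 × 0.81 = 3.240
  c=5: 5 × 0.68 = 3.400
  c=6: 6 × 0.58 = 3.480
  c=7: 7 × 0.48 = 3.360
  c=8: 8 × 0.39 = 3.120
Maximum at c = 6 (3.480 surviving nestlings).

6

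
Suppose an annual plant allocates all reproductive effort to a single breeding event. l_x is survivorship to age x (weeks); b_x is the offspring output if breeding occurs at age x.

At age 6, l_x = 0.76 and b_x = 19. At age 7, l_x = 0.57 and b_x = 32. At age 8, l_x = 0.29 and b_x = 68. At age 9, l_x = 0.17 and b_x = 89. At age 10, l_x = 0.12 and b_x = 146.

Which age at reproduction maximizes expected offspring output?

Expected offspring if breeding at age x = l_x × b_x:
  age 6: 0.76 × 19 = 14.440
  age 7: 0.57 × 32 = 18.240
  age 8: 0.29 × 68 = 19.720
  age 9: 0.17 × 89 = 15.130
  age 10: 0.12 × 146 = 17.520
Maximum at age 8 (19.720).

8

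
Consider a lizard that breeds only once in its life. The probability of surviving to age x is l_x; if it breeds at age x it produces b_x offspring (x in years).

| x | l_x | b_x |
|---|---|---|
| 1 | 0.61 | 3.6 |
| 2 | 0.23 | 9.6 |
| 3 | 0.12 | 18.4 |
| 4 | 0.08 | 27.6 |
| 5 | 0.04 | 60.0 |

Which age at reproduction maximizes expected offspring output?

Expected offspring if breeding at age x = l_x × b_x:
  age 1: 0.61 × 3.6 = 2.196
  age 2: 0.23 × 9.6 = 2.208
  age 3: 0.12 × 18.4 = 2.208
  age 4: 0.08 × 27.6 = 2.208
  age 5: 0.04 × 60.0 = 2.400
Maximum at age 5 (2.400).

5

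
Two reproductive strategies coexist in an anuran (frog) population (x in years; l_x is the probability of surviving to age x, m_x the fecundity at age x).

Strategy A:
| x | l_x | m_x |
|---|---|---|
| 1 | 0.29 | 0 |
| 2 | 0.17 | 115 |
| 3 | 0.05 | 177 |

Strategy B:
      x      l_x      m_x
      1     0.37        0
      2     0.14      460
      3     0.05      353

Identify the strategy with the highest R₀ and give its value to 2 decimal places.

Strategy A: R₀ = 0.29×0 + 0.17×115 + 0.05×177 = 28.4000
Strategy B: R₀ = 0.37×0 + 0.14×460 + 0.05×353 = 82.0500
Highest R₀: strategy B with 82.0500.

82.05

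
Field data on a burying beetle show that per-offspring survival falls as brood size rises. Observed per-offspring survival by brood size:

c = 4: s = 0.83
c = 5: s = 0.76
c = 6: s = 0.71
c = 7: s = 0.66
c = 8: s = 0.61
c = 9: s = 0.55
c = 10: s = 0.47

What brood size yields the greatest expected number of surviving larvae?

9

Expected surviving larvae = c × s(c):
  c=4: 4 × 0.83 = 3.320
  c=5: 5 × 0.76 = 3.800
  c=6: 6 × 0.71 = 4.260
  c=7: 7 × 0.66 = 4.620
  c=8: 8 × 0.61 = 4.880
  c=9: 9 × 0.55 = 4.950
  c=10: 10 × 0.47 = 4.700
Maximum at c = 9 (4.950 surviving larvae).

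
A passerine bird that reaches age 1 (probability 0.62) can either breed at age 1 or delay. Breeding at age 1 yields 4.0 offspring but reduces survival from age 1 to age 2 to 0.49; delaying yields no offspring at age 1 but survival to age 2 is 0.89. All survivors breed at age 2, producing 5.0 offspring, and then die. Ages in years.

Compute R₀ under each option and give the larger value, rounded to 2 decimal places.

breed at age 1: R₀ = 0.62 × (4.0 + 0.49 × 5.0) = 0.62 × 6.4500 = 3.9990
delay to age 2: R₀ = 0.62 × (0.89 × 5.0) = 0.62 × 4.4500 = 2.7590
Higher: breed at age 1 (3.9990).

4.00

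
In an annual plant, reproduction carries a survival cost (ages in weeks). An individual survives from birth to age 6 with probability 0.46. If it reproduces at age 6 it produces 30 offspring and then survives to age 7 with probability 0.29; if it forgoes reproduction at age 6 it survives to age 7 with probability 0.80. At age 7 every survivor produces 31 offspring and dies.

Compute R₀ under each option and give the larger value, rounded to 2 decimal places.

breed at age 6: R₀ = 0.46 × (30 + 0.29 × 31) = 0.46 × 38.9900 = 17.9354
delay to age 7: R₀ = 0.46 × (0.80 × 31) = 0.46 × 24.8000 = 11.4080
Higher: breed at age 6 (17.9354).

17.94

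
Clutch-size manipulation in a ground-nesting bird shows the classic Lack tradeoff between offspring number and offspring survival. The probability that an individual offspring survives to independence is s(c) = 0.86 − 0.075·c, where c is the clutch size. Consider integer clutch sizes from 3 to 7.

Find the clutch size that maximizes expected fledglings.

Expected fledglings = c × s(c):
  c=3: 3 × 0.635 = 1.905
  c=4: 4 × 0.560 = 2.240
  c=5: 5 × 0.485 = 2.425
  c=6: 6 × 0.410 = 2.460
  c=7: 7 × 0.335 = 2.345
Maximum at c = 6 (2.460 fledglings).

6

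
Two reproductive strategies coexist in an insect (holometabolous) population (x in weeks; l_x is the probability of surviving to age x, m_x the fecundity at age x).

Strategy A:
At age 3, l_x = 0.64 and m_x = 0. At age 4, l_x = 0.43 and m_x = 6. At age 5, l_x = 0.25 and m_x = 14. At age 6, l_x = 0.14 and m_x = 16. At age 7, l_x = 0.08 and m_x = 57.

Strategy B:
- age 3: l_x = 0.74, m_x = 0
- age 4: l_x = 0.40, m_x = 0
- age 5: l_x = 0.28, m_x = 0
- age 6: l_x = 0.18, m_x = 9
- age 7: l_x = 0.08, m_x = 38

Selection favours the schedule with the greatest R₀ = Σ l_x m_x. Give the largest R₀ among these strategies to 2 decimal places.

Strategy A: R₀ = 0.64×0 + 0.43×6 + 0.25×14 + 0.14×16 + 0.08×57 = 12.8800
Strategy B: R₀ = 0.74×0 + 0.40×0 + 0.28×0 + 0.18×9 + 0.08×38 = 4.6600
Highest R₀: strategy A with 12.8800.

12.88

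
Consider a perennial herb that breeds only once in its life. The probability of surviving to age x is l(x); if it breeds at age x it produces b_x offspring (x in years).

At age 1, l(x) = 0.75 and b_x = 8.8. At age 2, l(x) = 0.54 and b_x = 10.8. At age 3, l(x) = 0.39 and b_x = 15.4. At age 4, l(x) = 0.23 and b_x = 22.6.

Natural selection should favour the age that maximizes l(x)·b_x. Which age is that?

1

Expected offspring if breeding at age x = l(x) × b_x:
  age 1: 0.75 × 8.8 = 6.600
  age 2: 0.54 × 10.8 = 5.832
  age 3: 0.39 × 15.4 = 6.006
  age 4: 0.23 × 22.6 = 5.198
Maximum at age 1 (6.600).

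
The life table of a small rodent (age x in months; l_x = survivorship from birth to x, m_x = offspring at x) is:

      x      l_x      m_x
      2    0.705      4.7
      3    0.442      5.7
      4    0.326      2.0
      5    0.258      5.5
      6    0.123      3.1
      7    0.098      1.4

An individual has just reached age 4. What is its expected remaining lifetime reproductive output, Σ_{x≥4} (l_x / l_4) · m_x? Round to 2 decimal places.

7.94

l_4 = 0.326. Conditional survival from age 4 to x is l_x / l_4.
  x=4: (0.326/0.326) × 2.0 = 2.0000
  x=5: (0.258/0.326) × 5.5 = 4.3528
  x=6: (0.123/0.326) × 3.1 = 1.1696
  x=7: (0.098/0.326) × 1.4 = 0.4209
Sum = 2.0000 + 4.3528 + 1.1696 + 0.4209 = 7.9433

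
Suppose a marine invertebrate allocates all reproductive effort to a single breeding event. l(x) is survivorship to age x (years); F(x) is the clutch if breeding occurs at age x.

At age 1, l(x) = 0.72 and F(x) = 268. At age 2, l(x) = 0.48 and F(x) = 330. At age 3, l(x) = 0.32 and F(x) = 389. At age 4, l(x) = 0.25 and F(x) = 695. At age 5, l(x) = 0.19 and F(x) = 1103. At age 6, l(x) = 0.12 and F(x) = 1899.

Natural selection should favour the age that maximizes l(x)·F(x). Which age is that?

Expected offspring if breeding at age x = l(x) × F(x):
  age 1: 0.72 × 268 = 192.960
  age 2: 0.48 × 330 = 158.400
  age 3: 0.32 × 389 = 124.480
  age 4: 0.25 × 695 = 173.750
  age 5: 0.19 × 1103 = 209.570
  age 6: 0.12 × 1899 = 227.880
Maximum at age 6 (227.880).

6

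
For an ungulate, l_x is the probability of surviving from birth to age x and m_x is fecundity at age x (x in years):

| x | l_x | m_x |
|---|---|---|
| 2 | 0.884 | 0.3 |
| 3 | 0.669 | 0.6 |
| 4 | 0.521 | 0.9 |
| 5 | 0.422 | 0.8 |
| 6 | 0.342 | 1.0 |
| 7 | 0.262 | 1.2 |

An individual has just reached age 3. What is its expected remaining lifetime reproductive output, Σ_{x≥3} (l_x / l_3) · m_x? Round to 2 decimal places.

l_3 = 0.669. Conditional survival from age 3 to x is l_x / l_3.
  x=3: (0.669/0.669) × 0.6 = 0.6000
  x=4: (0.521/0.669) × 0.9 = 0.7009
  x=5: (0.422/0.669) × 0.8 = 0.5046
  x=6: (0.342/0.669) × 1.0 = 0.5112
  x=7: (0.262/0.669) × 1.2 = 0.4700
Sum = 0.6000 + 0.7009 + 0.5046 + 0.5112 + 0.4700 = 2.7867

2.79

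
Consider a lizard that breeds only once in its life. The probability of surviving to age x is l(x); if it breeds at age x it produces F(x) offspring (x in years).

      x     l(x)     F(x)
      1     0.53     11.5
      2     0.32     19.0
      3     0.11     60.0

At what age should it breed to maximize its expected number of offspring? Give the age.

3

Expected offspring if breeding at age x = l(x) × F(x):
  age 1: 0.53 × 11.5 = 6.095
  age 2: 0.32 × 19.0 = 6.080
  age 3: 0.11 × 60.0 = 6.600
Maximum at age 3 (6.600).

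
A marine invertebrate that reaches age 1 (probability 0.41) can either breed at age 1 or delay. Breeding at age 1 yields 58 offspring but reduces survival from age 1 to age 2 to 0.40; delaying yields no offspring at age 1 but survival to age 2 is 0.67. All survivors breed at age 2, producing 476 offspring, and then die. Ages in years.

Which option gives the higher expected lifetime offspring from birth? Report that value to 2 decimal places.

breed at age 1: R₀ = 0.41 × (58 + 0.40 × 476) = 0.41 × 248.4000 = 101.8440
delay to age 2: R₀ = 0.41 × (0.67 × 476) = 0.41 × 318.9200 = 130.7572
Higher: delay to age 2 (130.7572).

130.76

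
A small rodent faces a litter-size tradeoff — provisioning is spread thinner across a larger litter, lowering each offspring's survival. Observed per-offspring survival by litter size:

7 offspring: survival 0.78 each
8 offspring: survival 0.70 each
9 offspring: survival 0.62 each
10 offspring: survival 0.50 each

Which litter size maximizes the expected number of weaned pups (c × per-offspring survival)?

Expected weaned pups = c × s(c):
  c=7: 7 × 0.78 = 5.460
  c=8: 8 × 0.70 = 5.600
  c=9: 9 × 0.62 = 5.580
  c=10: 10 × 0.50 = 5.000
Maximum at c = 8 (5.600 weaned pups).

8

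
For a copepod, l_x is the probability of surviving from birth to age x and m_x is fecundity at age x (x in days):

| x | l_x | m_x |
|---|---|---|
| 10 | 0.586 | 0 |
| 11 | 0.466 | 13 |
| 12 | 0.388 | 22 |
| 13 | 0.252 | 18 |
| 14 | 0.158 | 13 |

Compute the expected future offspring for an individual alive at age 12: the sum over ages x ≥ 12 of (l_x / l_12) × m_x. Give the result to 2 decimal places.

38.98

l_12 = 0.388. Conditional survival from age 12 to x is l_x / l_12.
  x=12: (0.388/0.388) × 22 = 22.0000
  x=13: (0.252/0.388) × 18 = 11.6907
  x=14: (0.158/0.388) × 13 = 5.2938
Sum = 22.0000 + 11.6907 + 5.2938 = 38.9845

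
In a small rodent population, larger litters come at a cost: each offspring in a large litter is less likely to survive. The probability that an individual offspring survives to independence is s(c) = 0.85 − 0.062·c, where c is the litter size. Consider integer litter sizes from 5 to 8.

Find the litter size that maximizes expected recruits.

7

Expected recruits = c × s(c):
  c=5: 5 × 0.540 = 2.700
  c=6: 6 × 0.478 = 2.868
  c=7: 7 × 0.416 = 2.912
  c=8: 8 × 0.354 = 2.832
Maximum at c = 7 (2.912 recruits).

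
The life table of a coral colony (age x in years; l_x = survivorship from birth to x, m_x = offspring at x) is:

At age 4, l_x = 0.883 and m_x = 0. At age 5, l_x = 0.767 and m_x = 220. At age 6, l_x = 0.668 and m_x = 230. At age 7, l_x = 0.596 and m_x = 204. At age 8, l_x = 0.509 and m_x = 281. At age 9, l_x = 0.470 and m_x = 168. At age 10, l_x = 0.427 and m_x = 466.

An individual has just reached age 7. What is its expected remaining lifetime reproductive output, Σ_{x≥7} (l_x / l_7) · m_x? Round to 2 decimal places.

910.33

l_7 = 0.596. Conditional survival from age 7 to x is l_x / l_7.
  x=7: (0.596/0.596) × 204 = 204.0000
  x=8: (0.509/0.596) × 281 = 239.9815
  x=9: (0.470/0.596) × 168 = 132.4832
  x=10: (0.427/0.596) × 466 = 333.8624
Sum = 204.0000 + 239.9815 + 132.4832 + 333.8624 = 910.3272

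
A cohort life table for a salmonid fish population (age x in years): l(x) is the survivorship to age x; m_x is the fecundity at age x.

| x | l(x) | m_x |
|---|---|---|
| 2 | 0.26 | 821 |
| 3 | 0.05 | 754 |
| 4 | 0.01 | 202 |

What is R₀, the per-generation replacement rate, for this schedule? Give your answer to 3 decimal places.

253.180

R₀ = Σ l(x) m_x:
  age 2: 0.26 × 821 = 213.4600
  age 3: 0.05 × 754 = 37.7000
  age 4: 0.01 × 202 = 2.0200
R₀ = 213.4600 + 37.7000 + 2.0200 = 253.1800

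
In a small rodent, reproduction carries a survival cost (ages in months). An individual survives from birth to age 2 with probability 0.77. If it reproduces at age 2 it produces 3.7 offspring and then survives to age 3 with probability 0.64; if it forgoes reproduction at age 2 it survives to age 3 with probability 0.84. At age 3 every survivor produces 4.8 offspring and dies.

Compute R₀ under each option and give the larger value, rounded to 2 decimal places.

5.21

breed at age 2: R₀ = 0.77 × (3.7 + 0.64 × 4.8) = 0.77 × 6.7720 = 5.2144
delay to age 3: R₀ = 0.77 × (0.84 × 4.8) = 0.77 × 4.0320 = 3.1046
Higher: breed at age 2 (5.2144).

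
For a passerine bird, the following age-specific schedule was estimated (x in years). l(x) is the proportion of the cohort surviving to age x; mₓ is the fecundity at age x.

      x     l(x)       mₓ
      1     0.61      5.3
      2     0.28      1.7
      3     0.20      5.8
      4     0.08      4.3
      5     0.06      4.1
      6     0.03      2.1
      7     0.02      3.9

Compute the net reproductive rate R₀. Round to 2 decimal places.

5.60

R₀ = Σ l(x) mₓ:
  age 1: 0.61 × 5.3 = 3.2330
  age 2: 0.28 × 1.7 = 0.4760
  age 3: 0.20 × 5.8 = 1.1600
  age 4: 0.08 × 4.3 = 0.3440
  age 5: 0.06 × 4.1 = 0.2460
  age 6: 0.03 × 2.1 = 0.0630
  age 7: 0.02 × 3.9 = 0.0780
R₀ = 3.2330 + 0.4760 + 1.1600 + 0.3440 + 0.2460 + 0.0630 + 0.0780 = 5.6000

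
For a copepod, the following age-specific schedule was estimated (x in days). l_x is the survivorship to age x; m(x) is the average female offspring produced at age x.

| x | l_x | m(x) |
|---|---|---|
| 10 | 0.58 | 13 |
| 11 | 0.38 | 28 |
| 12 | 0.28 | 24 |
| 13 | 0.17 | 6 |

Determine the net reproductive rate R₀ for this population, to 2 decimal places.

R₀ = Σ l_x m(x):
  age 10: 0.58 × 13 = 7.5400
  age 11: 0.38 × 28 = 10.6400
  age 12: 0.28 × 24 = 6.7200
  age 13: 0.17 × 6 = 1.0200
R₀ = 7.5400 + 10.6400 + 6.7200 + 1.0200 = 25.9200

25.92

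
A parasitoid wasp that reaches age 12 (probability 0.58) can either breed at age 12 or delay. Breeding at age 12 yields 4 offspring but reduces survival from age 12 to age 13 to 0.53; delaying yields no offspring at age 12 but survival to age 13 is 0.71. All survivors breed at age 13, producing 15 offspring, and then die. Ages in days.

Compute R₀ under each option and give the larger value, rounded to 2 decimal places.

breed at age 12: R₀ = 0.58 × (4 + 0.53 × 15) = 0.58 × 11.9500 = 6.9310
delay to age 13: R₀ = 0.58 × (0.71 × 15) = 0.58 × 10.6500 = 6.1770
Higher: breed at age 12 (6.9310).

6.93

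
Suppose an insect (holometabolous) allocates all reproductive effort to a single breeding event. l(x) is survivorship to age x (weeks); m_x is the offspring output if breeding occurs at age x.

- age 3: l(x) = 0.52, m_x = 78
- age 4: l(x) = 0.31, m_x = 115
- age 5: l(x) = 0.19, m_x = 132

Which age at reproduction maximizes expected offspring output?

3

Expected offspring if breeding at age x = l(x) × m_x:
  age 3: 0.52 × 78 = 40.560
  age 4: 0.31 × 115 = 35.650
  age 5: 0.19 × 132 = 25.080
Maximum at age 3 (40.560).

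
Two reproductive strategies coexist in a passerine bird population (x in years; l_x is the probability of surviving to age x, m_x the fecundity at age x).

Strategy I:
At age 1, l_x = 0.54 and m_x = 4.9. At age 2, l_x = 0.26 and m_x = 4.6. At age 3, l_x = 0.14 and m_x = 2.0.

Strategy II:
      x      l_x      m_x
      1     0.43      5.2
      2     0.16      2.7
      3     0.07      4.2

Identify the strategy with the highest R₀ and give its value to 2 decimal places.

Strategy I: R₀ = 0.54×4.9 + 0.26×4.6 + 0.14×2.0 = 4.1220
Strategy II: R₀ = 0.43×5.2 + 0.16×2.7 + 0.07×4.2 = 2.9620
Highest R₀: strategy I with 4.1220.

4.12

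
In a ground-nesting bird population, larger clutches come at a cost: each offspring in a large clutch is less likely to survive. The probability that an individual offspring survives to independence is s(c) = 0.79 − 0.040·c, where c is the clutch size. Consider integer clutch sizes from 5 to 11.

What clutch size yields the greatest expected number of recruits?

Expected recruits = c × s(c):
  c=5: 5 × 0.590 = 2.950
  c=6: 6 × 0.550 = 3.300
  c=7: 7 × 0.510 = 3.570
  c=8: 8 × 0.470 = 3.760
  c=9: 9 × 0.430 = 3.870
  c=10: 10 × 0.390 = 3.900
  c=11: 11 × 0.350 = 3.850
Maximum at c = 10 (3.900 recruits).

10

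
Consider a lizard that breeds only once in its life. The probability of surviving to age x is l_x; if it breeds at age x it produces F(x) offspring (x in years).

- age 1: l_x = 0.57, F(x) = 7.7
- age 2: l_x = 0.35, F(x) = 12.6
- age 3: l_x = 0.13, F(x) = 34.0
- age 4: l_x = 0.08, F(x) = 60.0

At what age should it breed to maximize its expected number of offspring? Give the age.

4

Expected offspring if breeding at age x = l_x × F(x):
  age 1: 0.57 × 7.7 = 4.389
  age 2: 0.35 × 12.6 = 4.410
  age 3: 0.13 × 34.0 = 4.420
  age 4: 0.08 × 60.0 = 4.800
Maximum at age 4 (4.800).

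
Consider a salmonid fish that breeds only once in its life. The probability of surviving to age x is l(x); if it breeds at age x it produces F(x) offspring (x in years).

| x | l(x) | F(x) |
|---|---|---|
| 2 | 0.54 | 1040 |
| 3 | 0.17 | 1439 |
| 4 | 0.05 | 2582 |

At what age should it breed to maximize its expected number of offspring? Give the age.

Expected offspring if breeding at age x = l(x) × F(x):
  age 2: 0.54 × 1040 = 561.600
  age 3: 0.17 × 1439 = 244.630
  age 4: 0.05 × 2582 = 129.100
Maximum at age 2 (561.600).

2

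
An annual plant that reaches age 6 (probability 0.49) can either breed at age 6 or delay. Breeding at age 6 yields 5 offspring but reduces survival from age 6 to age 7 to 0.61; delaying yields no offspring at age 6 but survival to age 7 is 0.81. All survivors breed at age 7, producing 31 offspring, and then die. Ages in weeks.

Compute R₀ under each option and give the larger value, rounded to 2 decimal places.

12.30

breed at age 6: R₀ = 0.49 × (5 + 0.61 × 31) = 0.49 × 23.9100 = 11.7159
delay to age 7: R₀ = 0.49 × (0.81 × 31) = 0.49 × 25.1100 = 12.3039
Higher: delay to age 7 (12.3039).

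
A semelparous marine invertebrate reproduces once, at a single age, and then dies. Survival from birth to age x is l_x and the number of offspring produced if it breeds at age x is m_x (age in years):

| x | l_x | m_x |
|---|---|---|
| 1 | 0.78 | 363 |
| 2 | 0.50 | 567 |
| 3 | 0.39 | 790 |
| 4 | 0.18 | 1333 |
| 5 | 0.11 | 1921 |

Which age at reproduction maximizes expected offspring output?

Expected offspring if breeding at age x = l_x × m_x:
  age 1: 0.78 × 363 = 283.140
  age 2: 0.50 × 567 = 283.500
  age 3: 0.39 × 790 = 308.100
  age 4: 0.18 × 1333 = 239.940
  age 5: 0.11 × 1921 = 211.310
Maximum at age 3 (308.100).

3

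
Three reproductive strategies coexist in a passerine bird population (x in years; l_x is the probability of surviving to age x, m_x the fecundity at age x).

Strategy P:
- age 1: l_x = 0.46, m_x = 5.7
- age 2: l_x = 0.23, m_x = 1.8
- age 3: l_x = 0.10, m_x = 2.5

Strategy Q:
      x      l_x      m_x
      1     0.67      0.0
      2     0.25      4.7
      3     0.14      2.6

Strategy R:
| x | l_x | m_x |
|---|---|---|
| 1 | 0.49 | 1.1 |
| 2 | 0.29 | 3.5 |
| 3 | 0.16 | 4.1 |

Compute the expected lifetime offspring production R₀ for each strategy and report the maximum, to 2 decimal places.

Strategy P: R₀ = 0.46×5.7 + 0.23×1.8 + 0.10×2.5 = 3.2860
Strategy Q: R₀ = 0.67×0.0 + 0.25×4.7 + 0.14×2.6 = 1.5390
Strategy R: R₀ = 0.49×1.1 + 0.29×3.5 + 0.16×4.1 = 2.2100
Highest R₀: strategy P with 3.2860.

3.29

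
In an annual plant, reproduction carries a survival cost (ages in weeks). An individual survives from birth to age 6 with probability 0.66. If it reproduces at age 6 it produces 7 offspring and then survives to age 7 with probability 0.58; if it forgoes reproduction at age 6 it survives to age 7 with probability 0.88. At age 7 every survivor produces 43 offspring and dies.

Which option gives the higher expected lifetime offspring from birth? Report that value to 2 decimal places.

24.97

breed at age 6: R₀ = 0.66 × (7 + 0.58 × 43) = 0.66 × 31.9400 = 21.0804
delay to age 7: R₀ = 0.66 × (0.88 × 43) = 0.66 × 37.8400 = 24.9744
Higher: delay to age 7 (24.9744).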